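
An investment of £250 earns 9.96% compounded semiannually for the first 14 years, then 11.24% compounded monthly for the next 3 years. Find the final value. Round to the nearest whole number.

Phase 1: 250·(1 + 0.0498)^28 ≈ 974.8189.
Phase 2: 974.8189·(1 + 0.1124/12)^36 ≈ 1,363.5982.

£1,364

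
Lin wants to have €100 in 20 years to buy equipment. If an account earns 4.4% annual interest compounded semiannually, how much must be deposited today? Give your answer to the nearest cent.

€41.88

Periodic rate = 4.4%/2 = 0.022; 40 periods.
P = 100/(1 + 0.022)^40 ≈ 100/2.3880083 ≈ 41.8759.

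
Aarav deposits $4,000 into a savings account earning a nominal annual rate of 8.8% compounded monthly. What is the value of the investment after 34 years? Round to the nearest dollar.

$78,837

Growth factor = (1 + 0.088/12)^408 ≈ 19.709143684.
A ≈ 4,000 × 19.709143684 ≈ 78,836.5747.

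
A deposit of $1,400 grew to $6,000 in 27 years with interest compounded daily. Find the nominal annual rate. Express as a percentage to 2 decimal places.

5.39%

(1 + r/365)^9855 = 6,000/1,400 = 4.28571.
1 + r/365 = 4.28571^(1/9855) ≈ 1.000148, so r/365 ≈ 0.000147681.
r ≈ 365·0.000147681 = 5.39035%.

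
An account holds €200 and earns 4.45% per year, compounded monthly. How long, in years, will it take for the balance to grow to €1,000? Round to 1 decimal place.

36.2 years

(1 + 0.00370833)^(12t) = 1,000/200 = 5.
12t·ln(1 + 0.00370833) = ln(5); 12t = 1.6094/0.00370147 ≈ 434.8100.
t ≈ 36.2342 years.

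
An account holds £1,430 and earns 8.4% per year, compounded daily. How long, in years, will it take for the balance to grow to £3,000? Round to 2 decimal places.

(1 + 0.000230137)^(365t) = 3,000/1,430 = 2.0979.
365t·ln(1 + 0.000230137) = ln(2.0979); 365t = 0.74094/0.000230111 ≈ 3219.9218.
t ≈ 8.8217 years.

8.82 years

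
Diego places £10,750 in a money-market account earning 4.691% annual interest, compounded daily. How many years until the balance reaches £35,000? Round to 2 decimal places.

25.17 years

(1 + 0.000128521)^(365t) = 35,000/10,750 = 3.2558.
365t·ln(1 + 0.000128521) = ln(3.2558); 365t = 1.1804/0.000128512 ≈ 9185.4429.
t ≈ 25.1656 years.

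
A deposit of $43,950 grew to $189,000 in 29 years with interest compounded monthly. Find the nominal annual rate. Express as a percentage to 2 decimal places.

5.04%

The 348-period growth factor is 189,000/43,950 = 4.30034.
r/12 = 4.30034^(1/348) − 1 ≈ 0.00420045, so r ≈ 12·0.00420045 = 5.04054%.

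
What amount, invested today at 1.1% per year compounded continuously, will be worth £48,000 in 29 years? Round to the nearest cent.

P = A·e^(−rt) = 48,000·e^(−0.319).
e^(−0.319) ≈ 0.72687554931, so P ≈ 34,890.0264.

£34,890.03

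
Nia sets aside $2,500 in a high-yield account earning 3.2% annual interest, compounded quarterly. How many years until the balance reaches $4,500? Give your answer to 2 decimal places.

We need (1 + 0.008)^(4t) = 1.8, so 4t = ln 1.8 / ln 1.008 ≈ 73.7668.
t ≈ 73.7668/4 = 18.4417 years.

18.44 years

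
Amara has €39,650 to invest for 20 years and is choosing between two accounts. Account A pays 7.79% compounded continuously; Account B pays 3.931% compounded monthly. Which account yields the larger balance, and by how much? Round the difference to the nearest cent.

A: e^(0.0779·20) = e^1.558 ≈ 4.74931311395, so 39,650 × 4.74931311395 ≈ 188,310.2650.
B: (1 + 0.03931/12)^240 ≈ 2.1922207591, so 39,650 × 2.1922207591 ≈ 86,921.5531.
Difference ≈ 101,388.7119 in favor of A.

Account A, by €101,388.71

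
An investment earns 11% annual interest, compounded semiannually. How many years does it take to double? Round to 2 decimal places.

6.47 years

(1 + 0.055)^(2t) = 2.
2t = ln 2 / ln(1 + 0.055) ≈ 0.69315/0.0535408 ≈ 12.9462.
t ≈ 6.4731.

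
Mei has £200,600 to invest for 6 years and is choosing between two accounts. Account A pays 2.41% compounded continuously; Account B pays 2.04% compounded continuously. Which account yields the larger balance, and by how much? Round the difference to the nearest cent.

A: e^(0.0241·6) = e^0.1446 ≈ 1.15557724691, so 200,600 × 1.15557724691 ≈ 231,808.7957.
B: e^(0.0204·6) = e^0.1224 ≈ 1.13020609381, so 200,600 × 1.13020609381 ≈ 226,719.3424.
Difference ≈ 5,089.4533 in favor of A.

Account A, by £5,089.45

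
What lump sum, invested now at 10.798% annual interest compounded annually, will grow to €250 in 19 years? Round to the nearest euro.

€36

Annual rate = 10.798% = 0.10798; 19 periods.
P = 250/(1 + 0.10798)^19 ≈ 250/7.01627335 ≈ 35.6315.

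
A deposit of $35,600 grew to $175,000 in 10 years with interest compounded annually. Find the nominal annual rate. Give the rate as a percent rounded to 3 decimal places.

The 10-period growth factor is 175,000/35,600 = 4.91573.
r = 4.91573^(1/10) − 1 ≈ 0.172624, i.e. 17.26241%.

17.262%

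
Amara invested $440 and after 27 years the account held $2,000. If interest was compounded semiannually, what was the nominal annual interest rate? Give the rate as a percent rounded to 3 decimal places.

5.687%

The 54-period growth factor is 2,000/440 = 4.54545.
r/2 = 4.54545^(1/54) − 1 ≈ 0.0284362, so r ≈ 2·0.0284362 = 5.68724%.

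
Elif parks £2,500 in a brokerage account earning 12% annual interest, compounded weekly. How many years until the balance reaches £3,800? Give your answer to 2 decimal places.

(1 + 0.00230769)^(52t) = 3,800/2,500 = 1.52.
52t·ln(1 + 0.00230769) = ln(1.52); 52t = 0.41871/0.00230503 ≈ 181.6504.
t ≈ 3.4933 years.

3.49 years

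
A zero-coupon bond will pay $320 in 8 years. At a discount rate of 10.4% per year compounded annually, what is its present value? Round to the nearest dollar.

Growth factor = (1 + 0.104)^8 ≈ 2.20674721.
P = 320/2.20674721 ≈ 145.0098.

$145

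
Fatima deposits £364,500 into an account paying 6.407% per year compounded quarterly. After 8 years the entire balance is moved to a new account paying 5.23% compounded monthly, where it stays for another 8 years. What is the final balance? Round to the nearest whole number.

After 8 years at 6.407%: 364,500 × 1.66279238599 ≈ 606,087.8247.
Then 8 years at 5.23%: 606,087.8247 × 1.5181475541 ≈ 920,130.7486.

£920,131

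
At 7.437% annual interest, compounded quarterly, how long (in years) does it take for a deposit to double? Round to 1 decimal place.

(1 + 0.0185925)^(4t) = 2.
4t = ln 2 / ln(1 + 0.0185925) ≈ 0.69315/0.0184218 ≈ 37.6265.
t ≈ 9.4066.

9.4 years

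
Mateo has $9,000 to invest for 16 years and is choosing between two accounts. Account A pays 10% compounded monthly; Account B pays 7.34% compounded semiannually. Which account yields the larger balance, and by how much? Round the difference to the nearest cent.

A: (1 + 0.1/12)^192 ≈ 4.9203031301, so 9,000 × 4.9203031301 ≈ 44,282.7282.
B: (1 + 0.0367)^32 ≈ 3.168831548, so 9,000 × 3.168831548 ≈ 28,519.4839.
Difference ≈ 15,763.2442 in favor of A.

Account A, by $15,763.24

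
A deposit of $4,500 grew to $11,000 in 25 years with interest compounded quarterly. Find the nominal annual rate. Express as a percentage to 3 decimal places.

3.591%

The 100-period growth factor is 11,000/4,500 = 2.44444.
r/4 = 2.44444^(1/100) − 1 ≈ 0.00897824, so r ≈ 4·0.00897824 = 3.59130%.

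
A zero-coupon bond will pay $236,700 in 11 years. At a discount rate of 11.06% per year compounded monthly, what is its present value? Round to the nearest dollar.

$70,511

Periodic rate = 11.06%/12 = 0.00921667; 132 periods.
P = 236,700/(1 + 0.1106/12)^132 ≈ 236,700/3.35693284758 ≈ 70,510.7939.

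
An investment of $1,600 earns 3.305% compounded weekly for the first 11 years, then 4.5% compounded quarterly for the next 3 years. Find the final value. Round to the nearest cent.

$2,631.84

After 11 years at 3.305%: 1,600 × 1.438260672 ≈ 2,301.2171.
Then 3 years at 4.5%: 2,301.2171 × 1.143674441 ≈ 2,631.8432.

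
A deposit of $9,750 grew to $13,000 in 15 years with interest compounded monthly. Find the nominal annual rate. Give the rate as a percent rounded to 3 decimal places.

1.919%

The 180-period growth factor is 13,000/9,750 = 1.33333.
r/12 = 1.33333^(1/180) − 1 ≈ 0.00159951, so r ≈ 12·0.00159951 = 1.91941%.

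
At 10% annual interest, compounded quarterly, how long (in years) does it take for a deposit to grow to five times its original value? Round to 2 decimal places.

(1 + 0.025)^(4t) = 5.
4t = ln 5 / ln(1 + 0.025) ≈ 1.6094/0.0246926 ≈ 65.1789.
t ≈ 16.2947.

16.29 years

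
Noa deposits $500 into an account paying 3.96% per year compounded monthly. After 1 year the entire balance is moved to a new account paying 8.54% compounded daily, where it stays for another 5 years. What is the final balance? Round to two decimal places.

$797.19

Phase 1: 500·(1 + 0.0033)^12 ≈ 520.1634.
Phase 2: 520.1634·(1 + 0.0854/365)^1825 ≈ 797.1899.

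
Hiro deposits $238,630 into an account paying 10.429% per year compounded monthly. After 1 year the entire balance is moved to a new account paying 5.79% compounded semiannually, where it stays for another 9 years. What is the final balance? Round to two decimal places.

$442,505.65

After 1 years at 10.429%: 238,630 × 1.10942229534 ≈ 264,741.4423.
Then 9 years at 5.79%: 264,741.4423 × 1.6714634608 ≈ 442,505.6474.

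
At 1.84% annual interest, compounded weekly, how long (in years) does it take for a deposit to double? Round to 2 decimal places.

(1 + 0.000353846)^(52t) = 2.
52t = ln 2 / ln(1 + 0.000353846) ≈ 0.69315/0.000353784 ≈ 1959.2408.
t ≈ 37.6777.

37.68 years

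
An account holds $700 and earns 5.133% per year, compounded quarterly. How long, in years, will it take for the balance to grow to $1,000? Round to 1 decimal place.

(1 + 0.0128325)^(4t) = 1,000/700 = 1.4286.
4t·ln(1 + 0.0128325) = ln(1.4286); 4t = 0.35667/0.0127509 ≈ 27.9726.
t ≈ 6.9932 years.

7.0 years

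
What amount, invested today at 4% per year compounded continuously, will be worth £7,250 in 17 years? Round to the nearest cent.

P = A·e^(−rt) = 7,250·e^(−0.68).
e^(−0.68) ≈ 0.5066169924, so P ≈ 3,672.9732.

£3,672.97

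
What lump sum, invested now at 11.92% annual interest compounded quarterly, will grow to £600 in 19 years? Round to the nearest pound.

Periodic rate = 11.92%/4 = 0.0298; 76 periods.
P = 600/(1 + 0.0298)^76 ≈ 600/9.31578484 ≈ 64.4068.

£64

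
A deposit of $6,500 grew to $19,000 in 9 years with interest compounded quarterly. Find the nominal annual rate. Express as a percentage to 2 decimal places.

12.10%

(1 + r/4)^36 = 19,000/6,500 = 2.92308.
1 + r/4 = 2.92308^(1/36) ≈ 1.030244, so r/4 ≈ 0.0302438.
r ≈ 4·0.0302438 = 12.09752%.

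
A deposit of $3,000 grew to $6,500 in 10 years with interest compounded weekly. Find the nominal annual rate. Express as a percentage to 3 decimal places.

7.738%

The 520-period growth factor is 6,500/3,000 = 2.16667.
r/52 = 2.16667^(1/520) − 1 ≈ 0.00148801, so r ≈ 52·0.00148801 = 7.73765%.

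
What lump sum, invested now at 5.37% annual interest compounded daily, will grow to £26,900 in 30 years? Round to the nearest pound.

Periodic rate = 5.37%/365 = 0.000147123; 10950 periods.
P = 26,900/(1 + 0.0537/365)^10950 ≈ 26,900/5.0072231693 ≈ 5,372.2391.

£5,372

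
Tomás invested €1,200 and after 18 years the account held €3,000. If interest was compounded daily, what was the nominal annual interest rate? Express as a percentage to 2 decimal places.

5.09%

The 6570-period growth factor is 3,000/1,200 = 2.5.
r/365 = 2.5^(1/6570) − 1 ≈ 0.000139476, so r ≈ 365·0.000139476 = 5.09086%.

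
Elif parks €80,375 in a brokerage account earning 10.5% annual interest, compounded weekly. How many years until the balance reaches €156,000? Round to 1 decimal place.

6.3 years

We need (1 + 0.00201923)^(52t) = 1.9409, so 52t = ln 1.9409 / ln 1.002019 ≈ 328.7500.
t ≈ 328.7500/52 = 6.3221 years.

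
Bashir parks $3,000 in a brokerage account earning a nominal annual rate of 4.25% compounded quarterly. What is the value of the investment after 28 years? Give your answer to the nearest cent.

Periodic rate = 4.25%/4 = 0.010625; periods = 4·28 = 112.
A = 3,000·(1 + 0.010625)^112 ≈ 3,000·3.266511354 ≈ 9,799.5341.

$9,799.53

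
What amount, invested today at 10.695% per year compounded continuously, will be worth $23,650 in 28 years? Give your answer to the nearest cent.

P = A·e^(−rt) = 23,650·e^(−2.9946).
e^(−2.9946) ≈ 0.050056645741, so P ≈ 1,183.8397.

$1,183.84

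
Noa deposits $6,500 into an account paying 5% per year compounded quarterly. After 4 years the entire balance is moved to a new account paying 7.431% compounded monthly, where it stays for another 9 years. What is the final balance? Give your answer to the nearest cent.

$15,445.08

Phase 1: 6,500·(1 + 0.0125)^16 ≈ 7,929.2821.
Phase 2: 7,929.2821·(1 + 0.0061925)^108 ≈ 15,445.0763.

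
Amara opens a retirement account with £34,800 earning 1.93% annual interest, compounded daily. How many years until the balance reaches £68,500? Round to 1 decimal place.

(1 + 0.0000528767)^(365t) = 68,500/34,800 = 1.9684.
365t·ln(1 + 0.0000528767) = ln(1.9684); 365t = 0.67722/5.28753e-05 ≈ 12807.7982.
t ≈ 35.0899 years.

35.1 years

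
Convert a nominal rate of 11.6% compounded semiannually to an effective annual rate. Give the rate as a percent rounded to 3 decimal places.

One year is 2 periods at 0.058 each: (1 + 0.058)^2 ≈ 1.119364.
EAR = 1.119364 − 1 ≈ 11.93640%.

11.936%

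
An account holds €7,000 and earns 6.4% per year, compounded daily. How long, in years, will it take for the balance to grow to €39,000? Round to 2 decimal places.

(1 + 0.000175342)^(365t) = 39,000/7,000 = 5.5714.
365t·ln(1 + 0.000175342) = ln(5.5714); 365t = 1.7177/0.000175327 ≈ 9796.8400.
t ≈ 26.8407 years.

26.84 years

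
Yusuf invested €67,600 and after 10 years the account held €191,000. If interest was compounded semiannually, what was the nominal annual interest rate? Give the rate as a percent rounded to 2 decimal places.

10.66%

The 20-period growth factor is 191,000/67,600 = 2.82544.
r/2 = 2.82544^(1/20) − 1 ≈ 0.0533055, so r ≈ 2·0.0533055 = 10.66109%.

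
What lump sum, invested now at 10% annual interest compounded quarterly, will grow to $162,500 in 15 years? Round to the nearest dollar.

$36,934

Growth factor = (1 + 0.025)^60 ≈ 4.39978974882.
P = 162,500/4.39978974882 ≈ 36,933.5830.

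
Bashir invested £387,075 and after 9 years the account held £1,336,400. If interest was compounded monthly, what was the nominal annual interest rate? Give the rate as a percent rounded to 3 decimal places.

13.847%

(1 + r/12)^108 = 1,336,400/387,075 = 3.45256.
1 + r/12 = 3.45256^(1/108) ≈ 1.011539, so r/12 ≈ 0.0115394.
r ≈ 12·0.0115394 = 13.84724%.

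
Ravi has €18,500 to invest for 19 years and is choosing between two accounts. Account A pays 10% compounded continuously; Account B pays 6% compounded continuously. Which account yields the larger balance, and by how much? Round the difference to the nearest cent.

Account A, by €65,843.83

Account A growth factor: e^(0.1·19) = e^1.9 ≈ 6.68589444228; balance ≈ 123,689.0472.
Account B growth factor: e^(0.06·19) = e^1.14 ≈ 3.1267683652; balance ≈ 57,845.2148.
Account A is larger by 65,843.8324.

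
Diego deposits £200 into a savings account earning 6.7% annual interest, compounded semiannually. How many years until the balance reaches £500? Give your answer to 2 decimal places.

(1 + 0.0335)^(2t) = 500/200 = 2.5.
2t·ln(1 + 0.0335) = ln(2.5); 2t = 0.91629/0.0329511 ≈ 27.8076.
t ≈ 13.9038 years.

13.90 years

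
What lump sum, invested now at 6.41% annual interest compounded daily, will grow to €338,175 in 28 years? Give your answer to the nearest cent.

Periodic rate = 6.41%/365 = 0.000175616; 10220 periods.
P = 338,175/(1 + 0.0641/365)^10220 ≈ 338,175/6.01732266437 ≈ 56,200.2437.

€56,200.24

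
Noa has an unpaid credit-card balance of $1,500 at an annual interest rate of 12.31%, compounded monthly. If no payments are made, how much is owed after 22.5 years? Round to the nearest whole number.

$23,597

Growth factor = (1 + 0.1231/12)^270 ≈ 15.73110411.
A ≈ 1,500 × 15.73110411 ≈ 23,596.6562.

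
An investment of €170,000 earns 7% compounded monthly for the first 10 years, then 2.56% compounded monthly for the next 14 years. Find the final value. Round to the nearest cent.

€488,716.68

After 10 years at 7%: 170,000 × 2.0096613767 ≈ 341,642.4340.
Then 14 years at 2.56%: 341,642.4340 × 1.43049172601 ≈ 488,716.6751.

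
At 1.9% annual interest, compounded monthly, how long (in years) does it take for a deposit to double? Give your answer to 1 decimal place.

(1 + 0.00158333)^(12t) = 2.
12t = ln 2 / ln(1 + 0.00158333) ≈ 0.69315/0.00158208 ≈ 438.1236.
t ≈ 36.5103.

36.5 years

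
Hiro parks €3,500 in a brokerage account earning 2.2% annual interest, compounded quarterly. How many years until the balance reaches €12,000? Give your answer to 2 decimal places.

56.16 years

(1 + 0.0055)^(4t) = 12,000/3,500 = 3.4286.
4t·ln(1 + 0.0055) = ln(3.4286); 4t = 1.2321/0.00548493 ≈ 224.6416.
t ≈ 56.1604 years.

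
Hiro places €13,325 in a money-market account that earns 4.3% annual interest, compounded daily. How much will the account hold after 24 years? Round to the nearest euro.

€37,397

Growth factor = (1 + 0.043/365)^8760 ≈ 2.8065029758.
A ≈ 13,325 × 2.8065029758 ≈ 37,396.6522.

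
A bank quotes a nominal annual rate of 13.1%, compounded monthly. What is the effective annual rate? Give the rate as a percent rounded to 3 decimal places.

One year is 12 periods at 0.0109167 each: (1 + 0.0109167)^12 ≈ 1.139159.
EAR = 1.139159 − 1 ≈ 13.91588%.

13.916%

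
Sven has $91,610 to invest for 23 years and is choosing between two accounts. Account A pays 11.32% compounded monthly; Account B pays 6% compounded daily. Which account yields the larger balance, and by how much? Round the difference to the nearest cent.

Account A, by $858,747.29

Account A growth factor: (1 + 0.1132/12)^276 ≈ 13.3483979498; balance ≈ 1,222,846.7362.
Account B growth factor: (1 + 0.06/365)^8395 ≈ 3.9744508506; balance ≈ 364,099.4424.
Account A is larger by 858,747.2938.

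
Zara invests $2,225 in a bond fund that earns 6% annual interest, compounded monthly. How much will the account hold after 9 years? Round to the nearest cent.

Periodic rate = 6%/12 = 0.005; periods = 12·9 = 108.
A = 2,225·(1 + 0.005)^108 ≈ 2,225·1.713699499 ≈ 3,812.9814.

$3,812.98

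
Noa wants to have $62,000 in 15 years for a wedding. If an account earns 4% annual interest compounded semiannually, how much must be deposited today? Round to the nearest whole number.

Periodic rate = 4%/2 = 0.02; 30 periods.
P = 62,000/(1 + 0.02)^30 ≈ 62,000/1.8113615841 ≈ 34,228.3951.

$34,228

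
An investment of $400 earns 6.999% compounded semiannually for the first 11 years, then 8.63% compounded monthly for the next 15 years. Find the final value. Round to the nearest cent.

$3,096.59

Phase 1: 400·(1 + 0.034995)^22 ≈ 852.5140.
Phase 2: 852.5140·(1 + 0.0863/12)^180 ≈ 3,096.5908.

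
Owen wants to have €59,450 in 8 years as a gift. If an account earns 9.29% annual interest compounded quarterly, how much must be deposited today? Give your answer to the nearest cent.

€28,515.13

Growth factor = (1 + 0.023225)^32 ≈ 2.0848583855.
P = 59,450/2.0848583855 ≈ 28,515.1262.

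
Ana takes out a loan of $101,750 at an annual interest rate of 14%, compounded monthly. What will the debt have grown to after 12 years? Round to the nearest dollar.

$540,662

Growth factor = (1 + 0.14/12)^144 ≈ 5.31363182751.
A ≈ 101,750 × 5.31363182751 ≈ 540,662.0384.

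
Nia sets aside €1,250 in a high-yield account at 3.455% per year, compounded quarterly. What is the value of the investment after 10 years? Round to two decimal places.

Periodic rate = 3.455%/4 = 0.0086375; periods = 4·10 = 40.
A = 1,250·(1 + 0.0086375)^40 ≈ 1,250·1.410601782 ≈ 1,763.2522.

€1,763.25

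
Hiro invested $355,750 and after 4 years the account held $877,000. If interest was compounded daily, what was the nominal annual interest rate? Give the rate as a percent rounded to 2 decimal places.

22.56%

The 1460-period growth factor is 877,000/355,750 = 2.46521.
r/365 = 2.46521^(1/1460) − 1 ≈ 0.00061819, so r ≈ 365·0.00061819 = 22.56394%.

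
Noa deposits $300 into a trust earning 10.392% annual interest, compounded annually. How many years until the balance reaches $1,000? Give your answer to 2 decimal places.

12.18 years

We need (1 + 0.10392)^t = 3.3333, so t = ln 3.3333 / ln 1.10392 ≈ 12.1776.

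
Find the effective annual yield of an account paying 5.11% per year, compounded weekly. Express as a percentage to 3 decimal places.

One year is 52 periods at 0.000982692 each: (1 + 0.000982692)^52 ≈ 1.052402.
EAR = 1.052402 − 1 ≈ 5.24017%.

5.240%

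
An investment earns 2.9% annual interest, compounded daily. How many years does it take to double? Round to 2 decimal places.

(1 + 0.0000794521)^(365t) = 2.
365t = ln 2 / ln(1 + 0.0000794521) ≈ 0.69315/7.94489e-05 ≈ 8724.4404.
t ≈ 23.9026.

23.90 years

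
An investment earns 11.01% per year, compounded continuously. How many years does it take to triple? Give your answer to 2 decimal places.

e^(0.1101t) = 3, so 0.1101t = ln 3 ≈ 1.0986.
t ≈ 1.0986/0.1101 ≈ 9.9783.

9.98 years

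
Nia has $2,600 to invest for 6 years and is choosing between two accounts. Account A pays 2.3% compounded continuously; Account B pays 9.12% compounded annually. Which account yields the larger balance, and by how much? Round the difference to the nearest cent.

Account A growth factor: e^(0.023·6) = e^0.138 ≈ 1.14797555; balance ≈ 2,984.7364.
Account B growth factor: (1 + 0.0912)^6 ≈ 1.688208738; balance ≈ 4,389.3427.
Account B is larger by 1,404.6063.

Account B, by $1,404.61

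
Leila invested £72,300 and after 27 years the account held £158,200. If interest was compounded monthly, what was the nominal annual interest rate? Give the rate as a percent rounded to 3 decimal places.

(1 + r/12)^324 = 158,200/72,300 = 2.18811.
1 + r/12 = 2.18811^(1/324) ≈ 1.00242, so r/12 ≈ 0.0024197.
r ≈ 12·0.0024197 = 2.90364%.

2.904%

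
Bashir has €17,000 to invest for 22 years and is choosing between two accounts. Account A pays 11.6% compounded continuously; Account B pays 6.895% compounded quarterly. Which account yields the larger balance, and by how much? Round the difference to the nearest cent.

Account A, by €141,664.51

Account A growth factor: e^(0.116·22) = e^2.552 ≈ 12.8327436215; balance ≈ 218,156.6416.
Account B growth factor: (1 + 0.0172375)^88 ≈ 4.4995371762; balance ≈ 76,492.1320.
Account A is larger by 141,664.5096.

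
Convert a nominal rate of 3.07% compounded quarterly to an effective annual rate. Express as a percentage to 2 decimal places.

One year is 4 periods at 0.007675 each: (1 + 0.007675)^4 ≈ 1.031055.
EAR = 1.031055 − 1 ≈ 3.10552%.

3.11%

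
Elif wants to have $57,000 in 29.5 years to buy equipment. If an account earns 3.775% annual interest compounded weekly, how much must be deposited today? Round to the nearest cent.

$18,724.45

Periodic rate = 3.775%/52 = 0.000725962; 1534 periods.
P = 57,000/(1 + 0.03775/52)^1534 ≈ 57,000/3.0441477322 ≈ 18,724.4526.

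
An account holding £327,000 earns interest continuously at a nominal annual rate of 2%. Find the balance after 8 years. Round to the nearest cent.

A = P·e^(rt) = 327,000·e^(0.02·8) = 327,000·e^0.16.
e^0.16 ≈ 1.17351087099, so A ≈ 383,738.0548.

£383,738.05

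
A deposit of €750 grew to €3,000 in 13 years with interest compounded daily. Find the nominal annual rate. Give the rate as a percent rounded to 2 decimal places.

The 4745-period growth factor is 3,000/750 = 4.
r/365 = 4^(1/4745) − 1 ≈ 0.000292202, so r ≈ 365·0.000292202 = 10.66536%.

10.67%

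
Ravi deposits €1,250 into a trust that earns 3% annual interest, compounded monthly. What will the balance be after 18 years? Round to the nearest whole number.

€2,144

Growth factor = (1 + 0.0025)^216 ≈ 1.714850874.
A ≈ 1,250 × 1.714850874 ≈ 2,143.5636.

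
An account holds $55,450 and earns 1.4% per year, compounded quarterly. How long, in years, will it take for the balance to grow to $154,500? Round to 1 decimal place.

We need (1 + 0.0035)^(4t) = 2.7863, so 4t = ln 2.7863 / ln 1.0035 ≈ 293.2870.
t ≈ 293.2870/4 = 73.3218 years.

73.3 years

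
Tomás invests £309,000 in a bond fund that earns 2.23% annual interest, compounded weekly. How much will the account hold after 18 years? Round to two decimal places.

£461,579.93

Growth factor = (1 + 0.0223/52)^936 ≈ 1.49378617679.
A ≈ 309,000 × 1.49378617679 ≈ 461,579.9286.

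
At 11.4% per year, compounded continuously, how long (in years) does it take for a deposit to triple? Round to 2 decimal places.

e^(0.114t) = 3, so 0.114t = ln 3 ≈ 1.0986.
t ≈ 1.0986/0.114 ≈ 9.6369.

9.64 years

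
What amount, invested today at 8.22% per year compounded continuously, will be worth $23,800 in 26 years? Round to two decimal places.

P = A·e^(−rt) = 23,800·e^(−2.1372).
e^(−2.1372) ≈ 0.11798473822, so P ≈ 2,808.0368.

$2,808.04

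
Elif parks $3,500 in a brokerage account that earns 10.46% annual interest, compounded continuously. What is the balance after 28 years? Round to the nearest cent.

A = P·e^(rt) = 3,500·e^(0.1046·28) = 3,500·e^2.9288.
e^2.9288 ≈ 18.705170819, so A ≈ 65,468.0979.

$65,468.10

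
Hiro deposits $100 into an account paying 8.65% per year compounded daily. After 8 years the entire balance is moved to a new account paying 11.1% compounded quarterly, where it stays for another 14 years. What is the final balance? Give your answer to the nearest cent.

$925.11

After 8 years at 8.65%: 100 × 1.99754318 ≈ 199.7543.
Then 14 years at 11.1%: 199.7543 × 4.63126024 ≈ 925.1142.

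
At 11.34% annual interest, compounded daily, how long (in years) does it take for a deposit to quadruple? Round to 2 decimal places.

12.23 years

(1 + 0.000310685)^(365t) = 4.
365t = ln 4 / ln(1 + 0.000310685) ≈ 1.3863/0.000310637 ≈ 4462.7517.
t ≈ 12.2267.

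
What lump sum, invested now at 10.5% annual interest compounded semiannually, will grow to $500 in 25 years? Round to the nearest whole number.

$39

Periodic rate = 10.5%/2 = 0.0525; 50 periods.
P = 500/(1 + 0.0525)^50 ≈ 500/12.9153216 ≈ 38.7137.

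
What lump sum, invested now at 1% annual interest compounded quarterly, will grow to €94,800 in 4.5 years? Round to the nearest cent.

Growth factor = (1 + 0.0025)^18 ≈ 1.0459691204.
P = 94,800/1.0459691204 ≈ 90,633.6508.

€90,633.65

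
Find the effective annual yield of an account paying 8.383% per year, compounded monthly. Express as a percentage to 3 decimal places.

8.713%

EAR = (1 + 8.383%/12)^12 − 1 = (1 + 0.00698583)^12 − 1.
(1 + 0.00698583)^12 ≈ 1.087127, so EAR ≈ 8.71271%.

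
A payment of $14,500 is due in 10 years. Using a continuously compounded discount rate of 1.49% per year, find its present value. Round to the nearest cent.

$12,492.75

P = A·e^(−rt) = 14,500·e^(−0.149).
e^(−0.149) ≈ 0.8615691149, so P ≈ 12,492.7522.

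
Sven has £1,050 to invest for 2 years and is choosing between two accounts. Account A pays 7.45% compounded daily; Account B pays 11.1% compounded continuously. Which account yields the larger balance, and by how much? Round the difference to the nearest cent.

A: (1 + 0.0745/365)^730 ≈ 1.160655342, so 1,050 × 1.160655342 ≈ 1,218.6881.
B: e^(0.111·2) = e^0.222 ≈ 1.248571378, so 1,050 × 1.248571378 ≈ 1,310.9999.
Difference ≈ 92.3118 in favor of B.

Account B, by £92.31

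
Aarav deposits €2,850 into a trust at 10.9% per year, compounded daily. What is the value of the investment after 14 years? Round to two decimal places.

Growth factor = (1 + 0.109/365)^5110 ≈ 4.5986932661.
A ≈ 2,850 × 4.5986932661 ≈ 13,106.2758.

€13,106.28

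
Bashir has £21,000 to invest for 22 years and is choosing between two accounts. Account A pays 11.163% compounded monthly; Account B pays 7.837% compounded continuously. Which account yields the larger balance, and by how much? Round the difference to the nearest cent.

Account A, by £124,260.70

Account A growth factor: (1 + 0.0093025)^264 ≈ 11.5248725597; balance ≈ 242,022.3238.
Account B growth factor: e^(0.07837·22) = e^1.72414 ≈ 5.60769633652; balance ≈ 117,761.6231.
Account A is larger by 124,260.7007.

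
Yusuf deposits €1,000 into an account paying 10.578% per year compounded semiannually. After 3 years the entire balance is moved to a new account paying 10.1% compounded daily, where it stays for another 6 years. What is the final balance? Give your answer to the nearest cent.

After 3 years at 10.578%: 1,000 × 1.362379203 ≈ 1,362.3792.
Then 6 years at 10.1%: 1,362.3792 × 1.832930719 ≈ 2,497.1467.

€2,497.15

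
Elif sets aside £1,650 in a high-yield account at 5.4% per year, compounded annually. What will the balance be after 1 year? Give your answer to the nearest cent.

Growth factor = (1 + 0.054)^1 ≈ 1.054.
A ≈ 1,650 × 1.054 ≈ 1,739.1000.

£1,739.10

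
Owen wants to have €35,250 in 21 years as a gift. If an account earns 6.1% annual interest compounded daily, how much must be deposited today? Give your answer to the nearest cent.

Growth factor = (1 + 0.061/365)^7665 ≈ 3.5998528494.
P = 35,250/3.5998528494 ≈ 9,792.0669.

€9,792.07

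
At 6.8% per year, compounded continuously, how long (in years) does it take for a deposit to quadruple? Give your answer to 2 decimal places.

e^(0.068t) = 4, so 0.068t = ln 4 ≈ 1.3863.
t ≈ 1.3863/0.068 ≈ 20.3867.

20.39 years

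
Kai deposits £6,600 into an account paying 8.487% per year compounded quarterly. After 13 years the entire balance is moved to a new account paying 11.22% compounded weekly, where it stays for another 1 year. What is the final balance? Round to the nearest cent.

Phase 1: 6,600·(1 + 0.0212175)^52 ≈ 19,664.9504.
Phase 2: 19,664.9504·(1 + 0.1122/52)^52 ≈ 21,997.2404.

£21,997.24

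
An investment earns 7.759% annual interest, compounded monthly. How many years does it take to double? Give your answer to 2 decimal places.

8.96 years

(1 + 0.00646583)^(12t) = 2.
12t = ln 2 / ln(1 + 0.00646583) ≈ 0.69315/0.00644502 ≈ 107.5477.
t ≈ 8.9623.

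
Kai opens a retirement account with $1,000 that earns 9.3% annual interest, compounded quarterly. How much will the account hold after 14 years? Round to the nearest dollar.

Periodic rate = 9.3%/4 = 0.02325; periods = 4·14 = 56.
A = 1,000·(1 + 0.02325)^56 ≈ 1,000·3.622248037 ≈ 3,622.2480.

$3,622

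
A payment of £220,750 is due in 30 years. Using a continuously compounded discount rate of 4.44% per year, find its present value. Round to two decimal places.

£58,266.71

P = A·e^(−rt) = 220,750·e^(−1.332).
e^(−1.332) ≈ 0.263948835379, so P ≈ 58,266.7054.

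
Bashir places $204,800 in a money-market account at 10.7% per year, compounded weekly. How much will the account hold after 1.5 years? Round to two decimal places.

Growth factor = (1 + 0.107/52)^78 ≈ 1.17390417612.
A ≈ 204,800 × 1.17390417612 ≈ 240,415.5753.

$240,415.58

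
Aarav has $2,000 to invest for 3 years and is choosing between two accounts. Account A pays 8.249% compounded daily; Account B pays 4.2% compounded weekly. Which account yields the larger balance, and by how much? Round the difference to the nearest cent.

Account A, by $293.04

A: (1 + 0.000226)^1095 ≈ 1.280745128, so 2,000 × 1.280745128 ≈ 2,561.4903.
B: (1 + 0.042/52)^156 ≈ 1.134224483, so 2,000 × 1.134224483 ≈ 2,268.4490.
Difference ≈ 293.0413 in favor of A.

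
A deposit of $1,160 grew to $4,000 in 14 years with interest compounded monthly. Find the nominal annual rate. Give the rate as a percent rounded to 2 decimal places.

(1 + r/12)^168 = 4,000/1,160 = 3.44828.
1 + r/12 = 3.44828^(1/168) ≈ 1.007396, so r/12 ≈ 0.00739551.
r ≈ 12·0.00739551 = 8.87461%.

8.87%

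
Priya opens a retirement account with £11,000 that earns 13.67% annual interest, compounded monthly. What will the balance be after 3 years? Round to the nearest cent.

£16,538.27

Growth factor = (1 + 0.1367/12)^36 ≈ 1.5034789582.
A ≈ 11,000 × 1.5034789582 ≈ 16,538.2685.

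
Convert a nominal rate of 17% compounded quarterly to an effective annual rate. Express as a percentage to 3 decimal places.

One year is 4 periods at 0.0425 each: (1 + 0.0425)^4 ≈ 1.181148.
EAR = 1.181148 − 1 ≈ 18.11478%.

18.115%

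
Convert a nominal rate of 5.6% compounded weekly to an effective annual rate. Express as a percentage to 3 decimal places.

One year is 52 periods at 0.00107692 each: (1 + 0.00107692)^52 ≈ 1.057566.
EAR = 1.057566 − 1 ≈ 5.75658%.

5.757%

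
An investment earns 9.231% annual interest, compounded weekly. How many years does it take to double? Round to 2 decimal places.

7.52 years

(1 + 0.00177519)^(52t) = 2.
52t = ln 2 / ln(1 + 0.00177519) ≈ 0.69315/0.00177362 ≈ 390.8096.
t ≈ 7.5156.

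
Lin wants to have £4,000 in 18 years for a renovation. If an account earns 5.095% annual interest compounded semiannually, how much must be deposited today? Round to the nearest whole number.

£1,617

Growth factor = (1 + 0.025475)^36 ≈ 2.473447968.
P = 4,000/2.473447968 ≈ 1,617.1757.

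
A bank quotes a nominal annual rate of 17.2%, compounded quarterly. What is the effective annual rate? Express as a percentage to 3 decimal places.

18.342%

EAR = (1 + 17.2%/4)^4 − 1 = (1 + 0.043)^4 − 1.
(1 + 0.043)^4 ≈ 1.183415, so EAR ≈ 18.34154%.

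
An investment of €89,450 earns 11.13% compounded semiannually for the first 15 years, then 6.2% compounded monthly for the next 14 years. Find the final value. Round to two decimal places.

Phase 1: 89,450·(1 + 0.05565)^30 ≈ 454,128.6548.
Phase 2: 454,128.6548·(1 + 0.062/12)^168 ≈ 1,079,384.1208.

€1,079,384.12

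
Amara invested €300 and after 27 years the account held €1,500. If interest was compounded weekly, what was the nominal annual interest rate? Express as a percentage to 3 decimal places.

(1 + r/52)^1404 = 1,500/300 = 5.
1 + r/52 = 5^(1/1404) ≈ 1.001147, so r/52 ≈ 0.00114698.
r ≈ 52·0.00114698 = 5.96430%.

5.964%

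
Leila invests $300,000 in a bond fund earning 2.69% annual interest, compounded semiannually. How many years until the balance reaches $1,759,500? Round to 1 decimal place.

We need (1 + 0.01345)^(2t) = 5.865, so 2t = ln 5.865 / ln 1.01345 ≈ 132.4069.
t ≈ 132.4069/2 = 66.2034 years.

66.2 years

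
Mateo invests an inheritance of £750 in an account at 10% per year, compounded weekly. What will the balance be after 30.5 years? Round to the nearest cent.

£15,790.19

Growth factor = (1 + 0.1/52)^1586 ≈ 21.053589373.
A ≈ 750 × 21.053589373 ≈ 15,790.1920.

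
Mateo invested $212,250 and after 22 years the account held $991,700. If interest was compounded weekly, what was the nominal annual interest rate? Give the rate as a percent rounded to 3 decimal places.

(1 + r/52)^1144 = 991,700/212,250 = 4.67232.
1 + r/52 = 4.67232^(1/1144) ≈ 1.001349, so r/52 ≈ 0.00134851.
r ≈ 52·0.00134851 = 7.01225%.

7.012%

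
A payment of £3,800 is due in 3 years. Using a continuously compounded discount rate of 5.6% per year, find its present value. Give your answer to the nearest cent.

P = A·e^(−rt) = 3,800·e^(−0.168).
e^(−0.168) ≈ 0.8453538347, so P ≈ 3,212.3446.

£3,212.34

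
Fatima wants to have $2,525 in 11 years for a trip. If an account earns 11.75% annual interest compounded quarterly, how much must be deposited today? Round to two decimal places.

Periodic rate = 11.75%/4 = 0.029375; 44 periods.
P = 2,525/(1 + 0.029375)^44 ≈ 2,525/3.574696101 ≈ 706.3538.

$706.35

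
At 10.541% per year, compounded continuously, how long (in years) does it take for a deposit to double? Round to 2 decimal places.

e^(0.10541t) = 2, so 0.10541t = ln 2 ≈ 0.69315.
t ≈ 0.69315/0.10541 ≈ 6.5757.

6.58 years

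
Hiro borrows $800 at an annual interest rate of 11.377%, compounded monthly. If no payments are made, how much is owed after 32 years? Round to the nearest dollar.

Periodic rate = 11.377%/12 = 0.00948083; periods = 12·32 = 384.
A = 800·(1 + 0.11377/12)^384 ≈ 800·37.46810961 ≈ 29,974.4877.

$29,974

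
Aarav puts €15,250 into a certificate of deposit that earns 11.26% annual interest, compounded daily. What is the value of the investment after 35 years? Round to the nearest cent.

€784,441.30

Periodic rate = 11.26%/365 = 0.000308493; periods = 365·35 = 12775.
A = 15,250·(1 + 0.1126/365)^12775 ≈ 15,250·51.4387736494 ≈ 784,441.2982.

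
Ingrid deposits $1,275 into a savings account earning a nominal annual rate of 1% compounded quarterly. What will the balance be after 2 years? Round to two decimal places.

Growth factor = (1 + 0.0025)^8 ≈ 1.020175878.
A ≈ 1,275 × 1.020175878 ≈ 1,300.7242.

$1,300.72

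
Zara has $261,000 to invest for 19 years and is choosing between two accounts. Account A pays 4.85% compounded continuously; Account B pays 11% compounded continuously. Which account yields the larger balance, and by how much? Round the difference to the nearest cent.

A: e^(0.0485·19) = e^0.9215 ≈ 2.51305714988, so 261,000 × 2.51305714988 ≈ 655,907.9161.
B: e^(0.11·19) = e^2.09 ≈ 8.084915164305, so 261,000 × 8.084915164305 ≈ 2,110,162.8579.
Difference ≈ 1,454,254.9418 in favor of B.

Account B, by $1,454,254.94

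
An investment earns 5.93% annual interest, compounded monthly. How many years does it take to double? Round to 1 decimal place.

11.7 years

(1 + 0.00494167)^(12t) = 2.
12t = ln 2 / ln(1 + 0.00494167) ≈ 0.69315/0.0049295 ≈ 140.6122.
t ≈ 11.7177.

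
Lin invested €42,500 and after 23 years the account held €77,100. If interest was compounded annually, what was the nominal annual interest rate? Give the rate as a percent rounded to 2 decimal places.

2.62%

(1 + r)^23 = 77,100/42,500 = 1.81412.
1 + r = 1.81412^(1/23) ≈ 1.026234, so r ≈ 0.0262338.
r ≈ 2.62338%.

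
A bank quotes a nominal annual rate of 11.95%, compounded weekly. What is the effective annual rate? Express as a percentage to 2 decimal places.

One year is 52 periods at 0.00229808 each: (1 + 0.00229808)^52 ≈ 1.126779.
EAR = 1.126779 − 1 ≈ 12.67788%.

12.68%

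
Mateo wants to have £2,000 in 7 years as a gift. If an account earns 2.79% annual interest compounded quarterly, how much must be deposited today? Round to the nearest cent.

Growth factor = (1 + 0.006975)^28 ≈ 1.214851737.
P = 2,000/1.214851737 ≈ 1,646.2914.

£1,646.29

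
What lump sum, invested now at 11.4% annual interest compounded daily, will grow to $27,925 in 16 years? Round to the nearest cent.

Growth factor = (1 + 0.114/365)^5840 ≈ 6.1948308812.
P = 27,925/6.1948308812 ≈ 4,507.7905.

$4,507.79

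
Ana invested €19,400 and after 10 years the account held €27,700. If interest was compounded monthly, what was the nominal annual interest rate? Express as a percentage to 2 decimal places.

3.57%

The 120-period growth factor is 27,700/19,400 = 1.42784.
r/12 = 1.42784^(1/120) − 1 ≈ 0.0029724, so r ≈ 12·0.0029724 = 3.56688%.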